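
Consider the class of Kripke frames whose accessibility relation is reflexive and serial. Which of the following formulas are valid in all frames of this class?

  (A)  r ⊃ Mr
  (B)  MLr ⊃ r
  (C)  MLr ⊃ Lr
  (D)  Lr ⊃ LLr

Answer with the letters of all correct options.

(A) r ⊃ Mr (the dual of axiom T) characterises the reflexive frames. Every such R is reflexive — valid.
(B) MLr ⊃ r (the dual of axiom B) characterises the symmetric frames. Such an R need not be symmetric — not valid.
(C) MLr ⊃ Lr is the dual of axiom 5, which corresponds to the euclidean property. Such an R need not be euclidean — not valid.
(D) Lr ⊃ LLr is axiom 4; it is valid on a frame exactly when R is transitive. Such an R need not be transitive, so not valid.

A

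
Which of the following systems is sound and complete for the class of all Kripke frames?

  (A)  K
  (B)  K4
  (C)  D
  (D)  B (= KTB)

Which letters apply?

A

(A) K is determined by exactly this class.
(B) K4 is determined by the class of transitive frames.
(C) D is determined by the class of serial frames.
(D) B (= KTB) is determined by the class of reflexive and symmetric frames.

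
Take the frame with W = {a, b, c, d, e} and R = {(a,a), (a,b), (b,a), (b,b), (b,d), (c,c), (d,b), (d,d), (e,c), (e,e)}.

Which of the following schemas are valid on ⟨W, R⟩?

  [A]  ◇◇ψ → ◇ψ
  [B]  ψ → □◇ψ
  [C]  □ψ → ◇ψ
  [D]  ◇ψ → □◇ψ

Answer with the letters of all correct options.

C

R is not symmetric: e R c but not c R e.
R is not transitive: a R b and b R d but not a R d.
R is not euclidean: b R a and b R d but not a R d.
R is serial: every world has an R-successor.
(A) ◇◇ψ → ◇ψ is the dual of axiom 4; it is valid on a frame exactly when R is transitive. R is not transitive, so not valid.
(B) ψ → □◇ψ (axiom B) characterises the symmetric frames. R is not symmetric — not valid.
(C) □ψ → ◇ψ is axiom D; it is valid on a frame exactly when R is serial. R is serial, so valid.
(D) ◇ψ → □◇ψ is axiom 5; it is valid on a frame exactly when R is euclidean. R is not euclidean, so not valid.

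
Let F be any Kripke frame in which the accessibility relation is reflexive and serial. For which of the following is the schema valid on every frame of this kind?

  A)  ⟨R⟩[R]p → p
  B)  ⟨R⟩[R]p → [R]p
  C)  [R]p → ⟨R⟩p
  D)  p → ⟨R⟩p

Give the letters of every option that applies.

(A) ⟨R⟩[R]p → p (the dual of axiom B) characterises the symmetric frames. Such an R need not be symmetric — not valid.
(B) the dual of axiom 5: valid iff R is euclidean. Such an R need not be euclidean — not valid.
(C) [R]p → ⟨R⟩p (axiom D) characterises the serial frames. Every such R is serial — valid.
(D) the dual of axiom T: valid iff R is reflexive. Every such R is reflexive — valid.

C, D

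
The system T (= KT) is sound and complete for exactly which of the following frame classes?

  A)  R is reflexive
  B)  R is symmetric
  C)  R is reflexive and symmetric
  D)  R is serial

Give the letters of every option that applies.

(A) T (= KT) is sound and complete for exactly this class.
(B) this class determines KB, not T (= KT).
(C) this class determines B (= KTB), not T (= KT).
(D) this class determines D, not T (= KT).

A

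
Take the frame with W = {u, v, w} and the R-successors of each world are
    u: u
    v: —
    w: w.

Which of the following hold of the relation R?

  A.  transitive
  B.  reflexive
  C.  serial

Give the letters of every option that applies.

(A) transitive: R is closed under composition.
(B) not reflexive: not v R v.
(C) not serial: v has no R-successor.

A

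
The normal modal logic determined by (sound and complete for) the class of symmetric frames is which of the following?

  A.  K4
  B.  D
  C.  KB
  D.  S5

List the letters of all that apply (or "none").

C

(A) K4 is determined by the class of transitive frames.
(B) D is determined by the class of serial frames.
(C) KB is determined by exactly this class.
(D) S5 is determined by the class of reflexive, symmetric, and transitive frames.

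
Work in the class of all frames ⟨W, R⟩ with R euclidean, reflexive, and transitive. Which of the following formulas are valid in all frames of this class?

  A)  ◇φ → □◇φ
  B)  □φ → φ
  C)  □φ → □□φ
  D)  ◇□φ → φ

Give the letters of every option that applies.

A relation that is euclidean, reflexive, and transitive is also serial and symmetric.
(A) ◇φ → □◇φ (axiom 5) characterises the euclidean frames. Every such R is euclidean — valid.
(B) axiom T: valid iff R is reflexive. Every such R is reflexive — valid.
(C) □φ → □□φ (axiom 4) characterises the transitive frames. Every such R is transitive — valid.
(D) the dual of axiom B: valid iff R is symmetric. Every such R is symmetric — valid.

A, B, C, D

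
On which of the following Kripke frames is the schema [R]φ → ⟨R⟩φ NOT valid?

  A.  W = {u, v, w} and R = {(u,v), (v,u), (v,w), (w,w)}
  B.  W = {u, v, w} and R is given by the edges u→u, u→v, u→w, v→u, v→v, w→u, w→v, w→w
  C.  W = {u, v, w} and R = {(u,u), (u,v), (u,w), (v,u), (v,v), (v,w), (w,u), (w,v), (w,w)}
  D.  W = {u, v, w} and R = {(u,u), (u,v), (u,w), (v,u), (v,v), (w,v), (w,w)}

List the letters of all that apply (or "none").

The schema [R]φ → ⟨R⟩φ is axiom D; it is valid on a frame iff R is serial.
(A) R is serial (every world has an R-successor), so the schema is valid here.
(B) R is serial (every world has an R-successor), so the schema is valid here.
(C) R is serial (every world has an R-successor), so the schema is valid here.
(D) R is serial (every world has an R-successor), so the schema is valid here.

none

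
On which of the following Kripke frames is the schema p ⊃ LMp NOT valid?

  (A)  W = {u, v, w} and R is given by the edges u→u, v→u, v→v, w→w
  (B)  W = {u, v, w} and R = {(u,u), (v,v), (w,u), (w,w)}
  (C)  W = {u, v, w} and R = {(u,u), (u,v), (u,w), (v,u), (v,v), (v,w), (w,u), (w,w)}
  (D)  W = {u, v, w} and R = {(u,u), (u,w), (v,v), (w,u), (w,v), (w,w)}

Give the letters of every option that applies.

A, B, C, D

The schema p ⊃ LMp is axiom B; it is valid on a frame iff R is symmetric.
(A) R is not symmetric (v R u but not u R v), so the schema fails here.
(B) R is not symmetric (w R u but not u R w), so the schema fails here.
(C) R is not symmetric (v R w but not w R v), so the schema fails here.
(D) R is not symmetric (w R v but not v R w), so the schema fails here.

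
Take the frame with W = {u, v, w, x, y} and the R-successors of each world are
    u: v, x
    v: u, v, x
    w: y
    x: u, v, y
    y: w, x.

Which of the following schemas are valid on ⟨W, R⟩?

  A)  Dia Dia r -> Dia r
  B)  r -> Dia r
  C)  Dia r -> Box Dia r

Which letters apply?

none

R is not reflexive: not u R u.
R is not transitive: u R v and v R u but not u R u.
R is not euclidean: x R u and x R y but not u R y.
(A) Dia Dia r -> Dia r is the dual of axiom 4; it is valid on a frame exactly when R is transitive. R is not transitive, so not valid.
(B) the dual of axiom T: valid iff R is reflexive. R is not reflexive — not valid.
(C) axiom 5: valid iff R is euclidean. R is not euclidean — not valid.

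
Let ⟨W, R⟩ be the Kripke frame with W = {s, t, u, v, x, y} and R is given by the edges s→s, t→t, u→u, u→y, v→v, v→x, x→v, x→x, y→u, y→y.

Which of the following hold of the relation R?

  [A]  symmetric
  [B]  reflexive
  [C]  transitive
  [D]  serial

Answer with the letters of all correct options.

(A) symmetric: every R-edge is matched by its reverse.
(B) reflexive: each world relates to itself.
(C) transitive: R is closed under composition.
(D) serial: every world has an R-successor.

A, B, C, D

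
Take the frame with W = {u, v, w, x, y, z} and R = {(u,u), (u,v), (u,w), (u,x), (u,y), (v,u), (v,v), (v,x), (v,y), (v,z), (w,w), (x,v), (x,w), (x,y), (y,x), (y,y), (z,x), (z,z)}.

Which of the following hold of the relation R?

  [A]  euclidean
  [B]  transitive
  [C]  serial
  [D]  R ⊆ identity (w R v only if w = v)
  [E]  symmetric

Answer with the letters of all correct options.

C

(A) not euclidean: u R v and u R w but not v R w.
(B) not transitive: u R v and v R z but not u R z.
(C) serial: every world has an R-successor.
(D) not ⊆ identity: u R v with u ≠ v.
(E) not symmetric: u R w but not w R u.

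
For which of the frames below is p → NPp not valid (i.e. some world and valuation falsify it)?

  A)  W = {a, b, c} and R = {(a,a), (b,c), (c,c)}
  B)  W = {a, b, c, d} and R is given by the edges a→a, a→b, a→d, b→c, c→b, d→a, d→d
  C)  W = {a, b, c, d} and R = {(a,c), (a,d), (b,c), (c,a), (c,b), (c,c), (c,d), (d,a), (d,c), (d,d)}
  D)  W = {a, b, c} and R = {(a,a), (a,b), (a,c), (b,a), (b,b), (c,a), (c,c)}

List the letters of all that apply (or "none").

The schema p → NPp is axiom B; it is valid on a frame iff R is symmetric.
(A) R is not symmetric (b R c but not c R b), so the schema fails here.
(B) R is not symmetric (a R b but not b R a), so the schema fails here.
(C) R is symmetric (every R-edge is matched by its reverse), so the schema is valid here.
(D) R is symmetric (every R-edge is matched by its reverse), so the schema is valid here.

A, B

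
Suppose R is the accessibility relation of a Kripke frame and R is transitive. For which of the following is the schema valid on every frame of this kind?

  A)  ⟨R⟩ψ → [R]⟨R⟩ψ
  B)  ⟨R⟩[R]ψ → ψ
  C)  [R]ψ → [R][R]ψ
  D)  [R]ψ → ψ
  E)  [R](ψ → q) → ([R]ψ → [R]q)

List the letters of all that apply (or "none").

C, E

(A) axiom 5: valid iff R is euclidean. Such an R need not be euclidean — not valid.
(B) the dual of axiom B: valid iff R is symmetric. Such an R need not be symmetric — not valid.
(C) [R]ψ → [R][R]ψ is axiom 4, which corresponds to transitivity. Every such R is transitive — valid.
(D) [R]ψ → ψ is axiom T; it is valid on a frame exactly when R is reflexive. Such an R need not be reflexive, so not valid.
(E) [R](ψ → q) → ([R]ψ → [R]q) is axiom K, valid on every Kripke frame — valid.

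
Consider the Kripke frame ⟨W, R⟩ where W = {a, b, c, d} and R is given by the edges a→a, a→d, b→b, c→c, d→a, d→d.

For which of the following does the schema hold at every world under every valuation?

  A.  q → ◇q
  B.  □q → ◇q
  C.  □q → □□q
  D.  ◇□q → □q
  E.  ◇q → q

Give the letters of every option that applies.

R is reflexive: each world relates to itself.
R is transitive: R is closed under composition.
R is euclidean: any two R-successors of the same world are R-related.
R is serial: every world has an R-successor.
R is not a subset of the identity: a R d with a ≠ d.
(A) q → ◇q is the dual of axiom T; it is valid on a frame exactly when R is reflexive. R is reflexive, so valid.
(B) axiom D: valid iff R is serial. R is serial — valid.
(C) □q → □□q is axiom 4; it is valid on a frame exactly when R is transitive. R is transitive, so valid.
(D) ◇□q → □q (the dual of axiom 5) characterises the euclidean frames. R is euclidean — valid.
(E) ◇q → q (the converse of T) corresponds to R being a subset of the identity. Here R ⊄ identity, so not valid.

A, B, C, D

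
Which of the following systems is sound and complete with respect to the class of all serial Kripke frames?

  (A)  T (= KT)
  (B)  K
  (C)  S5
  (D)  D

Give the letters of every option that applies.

(A) T (= KT) is determined by the class of reflexive frames.
(B) K is determined by the class of arbitrary frames.
(C) S5 is determined by the class of reflexive, symmetric, and transitive frames.
(D) D is determined by exactly this class.

D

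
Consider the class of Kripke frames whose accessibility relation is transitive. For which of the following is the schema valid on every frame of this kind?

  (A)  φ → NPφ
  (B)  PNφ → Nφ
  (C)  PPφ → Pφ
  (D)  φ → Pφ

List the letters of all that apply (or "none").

C

(A) φ → NPφ is axiom B, which corresponds to symmetry. Such an R need not be symmetric — not valid.
(B) PNφ → Nφ is the dual of axiom 5, which corresponds to the euclidean property. Such an R need not be euclidean — not valid.
(C) PPφ → Pφ is the dual of axiom 4; it is valid on a frame exactly when R is transitive. Every such R is transitive, so valid.
(D) the dual of axiom T: valid iff R is reflexive. Such an R need not be reflexive — not valid.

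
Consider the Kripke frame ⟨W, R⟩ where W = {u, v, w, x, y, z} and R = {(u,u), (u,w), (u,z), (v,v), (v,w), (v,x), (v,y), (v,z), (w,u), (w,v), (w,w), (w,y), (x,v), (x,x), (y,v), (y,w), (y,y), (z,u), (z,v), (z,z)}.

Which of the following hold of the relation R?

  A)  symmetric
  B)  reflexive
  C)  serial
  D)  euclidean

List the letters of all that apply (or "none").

(A) symmetric: every R-edge is matched by its reverse.
(B) reflexive: each world relates to itself.
(C) serial: every world has an R-successor.
(D) not euclidean: u R w and u R z but not w R z.

A, B, C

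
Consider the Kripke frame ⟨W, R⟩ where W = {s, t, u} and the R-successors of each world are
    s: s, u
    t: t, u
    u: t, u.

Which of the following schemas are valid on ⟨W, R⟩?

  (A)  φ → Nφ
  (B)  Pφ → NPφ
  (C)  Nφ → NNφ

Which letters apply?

none

R is not transitive: s R u and u R t but not s R t.
R is not euclidean: s R u and s R s but not u R s.
R is not a subset of the identity: s R u with s ≠ u.
(A) φ → Nφ is valid only on frames where every R-edge is a self-loop. Here R ⊄ identity — not valid.
(B) Pφ → NPφ is axiom 5; it is valid on a frame exactly when R is euclidean. R is not euclidean, so not valid.
(C) Nφ → NNφ is axiom 4; it is valid on a frame exactly when R is transitive. R is not transitive, so not valid.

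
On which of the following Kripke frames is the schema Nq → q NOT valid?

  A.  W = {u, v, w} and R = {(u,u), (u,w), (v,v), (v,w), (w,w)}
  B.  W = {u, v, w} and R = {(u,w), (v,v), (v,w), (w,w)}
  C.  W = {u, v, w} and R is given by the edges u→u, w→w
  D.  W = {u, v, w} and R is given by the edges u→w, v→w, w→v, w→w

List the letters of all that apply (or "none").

B, C, D

The schema Nq → q is axiom T; it is valid on a frame iff R is reflexive.
(A) R is reflexive (each world relates to itself), so the schema is valid here.
(B) R is not reflexive (not u R u), so the schema fails here.
(C) R is not reflexive (not v R v), so the schema fails here.
(D) R is not reflexive (not u R u), so the schema fails here.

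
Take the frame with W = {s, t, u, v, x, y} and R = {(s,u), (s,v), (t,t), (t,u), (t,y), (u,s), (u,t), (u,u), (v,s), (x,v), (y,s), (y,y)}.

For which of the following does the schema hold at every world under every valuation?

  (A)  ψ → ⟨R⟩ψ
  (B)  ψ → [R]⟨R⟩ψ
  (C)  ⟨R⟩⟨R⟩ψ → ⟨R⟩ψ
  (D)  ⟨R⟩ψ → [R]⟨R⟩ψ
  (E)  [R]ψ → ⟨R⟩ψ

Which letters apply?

E

R is not reflexive: not s R s.
R is not symmetric: t R y but not y R t.
R is not transitive: s R u and u R s but not s R s.
R is not euclidean: s R u and s R v but not u R v.
R is serial: every world has an R-successor.
(A) ψ → ⟨R⟩ψ is the dual of axiom T, which corresponds to reflexivity. R is not reflexive — not valid.
(B) ψ → [R]⟨R⟩ψ (axiom B) characterises the symmetric frames. R is not symmetric — not valid.
(C) ⟨R⟩⟨R⟩ψ → ⟨R⟩ψ is the dual of axiom 4, which corresponds to transitivity. R is not transitive — not valid.
(D) ⟨R⟩ψ → [R]⟨R⟩ψ (axiom 5) characterises the euclidean frames. R is not euclidean — not valid.
(E) axiom D: valid iff R is serial. R is serial — valid.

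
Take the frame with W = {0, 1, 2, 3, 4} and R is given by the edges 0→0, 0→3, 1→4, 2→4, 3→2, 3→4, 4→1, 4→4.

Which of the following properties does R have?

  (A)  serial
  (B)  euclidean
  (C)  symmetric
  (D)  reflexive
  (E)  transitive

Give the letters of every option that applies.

A

(A) serial: every world has an R-successor.
(B) not euclidean: 0 R 3 and 0 R 0 but not 3 R 0.
(C) not symmetric: 0 R 3 but not 3 R 0.
(D) not reflexive: not 1 R 1.
(E) not transitive: 0 R 3 and 3 R 2 but not 0 R 2.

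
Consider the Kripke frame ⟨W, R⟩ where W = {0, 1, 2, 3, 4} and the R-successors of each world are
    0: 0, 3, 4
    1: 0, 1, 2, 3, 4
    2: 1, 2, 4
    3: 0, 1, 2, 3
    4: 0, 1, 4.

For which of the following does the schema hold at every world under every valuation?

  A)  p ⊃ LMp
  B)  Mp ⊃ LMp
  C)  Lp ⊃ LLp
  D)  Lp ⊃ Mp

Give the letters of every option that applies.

D

R is not symmetric: 1 R 0 but not 0 R 1.
R is not transitive: 0 R 3 and 3 R 1 but not 0 R 1.
R is not euclidean: 0 R 3 and 0 R 4 but not 3 R 4.
R is serial: every world has an R-successor.
(A) p ⊃ LMp is axiom B, which corresponds to symmetry. R is not symmetric — not valid.
(B) Mp ⊃ LMp (axiom 5) characterises the euclidean frames. R is not euclidean — not valid.
(C) Lp ⊃ LLp (axiom 4) characterises the transitive frames. R is not transitive — not valid.
(D) Lp ⊃ Mp is axiom D; it is valid on a frame exactly when R is serial. R is serial, so valid.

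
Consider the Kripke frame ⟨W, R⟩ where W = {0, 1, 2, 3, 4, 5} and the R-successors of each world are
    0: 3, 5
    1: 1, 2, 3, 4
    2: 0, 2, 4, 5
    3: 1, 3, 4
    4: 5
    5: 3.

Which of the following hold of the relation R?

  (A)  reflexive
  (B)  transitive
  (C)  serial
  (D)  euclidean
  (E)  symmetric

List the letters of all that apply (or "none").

C

(A) not reflexive: not 0 R 0.
(B) not transitive: 0 R 3 and 3 R 1 but not 0 R 1.
(C) serial: every world has an R-successor.
(D) not euclidean: 0 R 3 and 0 R 5 but not 3 R 5.
(E) not symmetric: 0 R 3 but not 3 R 0.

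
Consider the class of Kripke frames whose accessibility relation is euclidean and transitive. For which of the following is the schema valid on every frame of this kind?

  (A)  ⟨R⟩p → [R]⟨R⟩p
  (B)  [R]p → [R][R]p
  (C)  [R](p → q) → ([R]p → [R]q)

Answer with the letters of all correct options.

(A) ⟨R⟩p → [R]⟨R⟩p is axiom 5, which corresponds to the euclidean property. Every such R is euclidean — valid.
(B) [R]p → [R][R]p is axiom 4; it is valid on a frame exactly when R is transitive. Every such R is transitive, so valid.
(C) [R](p → q) → ([R]p → [R]q) is axiom K, valid on every Kripke frame — valid.

A, B, C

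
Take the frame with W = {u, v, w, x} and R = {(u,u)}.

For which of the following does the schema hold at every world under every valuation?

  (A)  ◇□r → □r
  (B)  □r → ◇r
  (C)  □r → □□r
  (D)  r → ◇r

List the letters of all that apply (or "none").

A, C

R is not reflexive: not v R v.
R is transitive: R is closed under composition.
R is euclidean: any two R-successors of the same world are R-related.
R is not serial: v has no R-successor.
(A) ◇□r → □r is the dual of axiom 5; it is valid on a frame exactly when R is euclidean. R is euclidean, so valid.
(B) axiom D: valid iff R is serial. R is not serial — not valid.
(C) □r → □□r (axiom 4) characterises the transitive frames. R is transitive — valid.
(D) r → ◇r is the dual of axiom T, which corresponds to reflexivity. R is not reflexive — not valid.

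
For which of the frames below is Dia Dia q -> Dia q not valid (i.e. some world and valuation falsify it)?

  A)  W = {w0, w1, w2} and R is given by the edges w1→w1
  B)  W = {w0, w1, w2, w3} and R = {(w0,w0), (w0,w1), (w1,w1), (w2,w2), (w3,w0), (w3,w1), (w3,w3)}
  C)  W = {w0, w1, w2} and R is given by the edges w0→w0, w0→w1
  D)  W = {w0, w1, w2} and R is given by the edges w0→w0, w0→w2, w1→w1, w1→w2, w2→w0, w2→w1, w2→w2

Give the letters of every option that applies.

The schema Dia Dia q -> Dia q is the dual of axiom 4; it is valid on a frame iff R is transitive.
(A) R is transitive (R is closed under composition), so the schema is valid here.
(B) R is transitive (R is closed under composition), so the schema is valid here.
(C) R is transitive (R is closed under composition), so the schema is valid here.
(D) R is not transitive (w0 R w2 and w2 R w1 but not w0 R w1), so the schema fails here.

D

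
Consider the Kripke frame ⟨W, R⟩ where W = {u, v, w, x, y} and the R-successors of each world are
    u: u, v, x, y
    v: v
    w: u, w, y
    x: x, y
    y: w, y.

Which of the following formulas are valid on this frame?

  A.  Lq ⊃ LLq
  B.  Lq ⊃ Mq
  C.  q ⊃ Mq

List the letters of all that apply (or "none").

R is reflexive: each world relates to itself.
R is not transitive: u R y and y R w but not u R w.
R is serial: every world has an R-successor.
(A) Lq ⊃ LLq is axiom 4; it is valid on a frame exactly when R is transitive. R is not transitive, so not valid.
(B) axiom D: valid iff R is serial. R is serial — valid.
(C) q ⊃ Mq is the dual of axiom T; it is valid on a frame exactly when R is reflexive. R is reflexive, so valid.

B, C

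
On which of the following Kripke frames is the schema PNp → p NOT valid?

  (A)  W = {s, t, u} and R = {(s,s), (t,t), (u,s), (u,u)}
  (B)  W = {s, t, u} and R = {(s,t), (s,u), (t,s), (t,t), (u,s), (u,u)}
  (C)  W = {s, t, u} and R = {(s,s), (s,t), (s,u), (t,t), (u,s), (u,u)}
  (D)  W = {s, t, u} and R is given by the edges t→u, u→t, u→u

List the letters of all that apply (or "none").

The schema PNp → p is the dual of axiom B; it is valid on a frame iff R is symmetric.
(A) R is not symmetric (u R s but not s R u), so the schema fails here.
(B) R is symmetric (every R-edge is matched by its reverse), so the schema is valid here.
(C) R is not symmetric (s R t but not t R s), so the schema fails here.
(D) R is symmetric (every R-edge is matched by its reverse), so the schema is valid here.

A, C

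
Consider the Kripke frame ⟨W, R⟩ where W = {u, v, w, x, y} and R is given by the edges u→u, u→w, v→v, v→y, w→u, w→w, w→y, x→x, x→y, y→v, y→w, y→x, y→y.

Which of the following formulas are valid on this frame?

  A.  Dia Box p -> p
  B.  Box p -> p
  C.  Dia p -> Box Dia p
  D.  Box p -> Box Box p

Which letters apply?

A, B

R is reflexive: each world relates to itself.
R is symmetric: every R-edge is matched by its reverse.
R is not transitive: u R w and w R y but not u R y.
R is not euclidean: w R u and w R y but not u R y.
(A) Dia Box p -> p is the dual of axiom B, which corresponds to symmetry. R is symmetric — valid.
(B) axiom T: valid iff R is reflexive. R is reflexive — valid.
(C) Dia p -> Box Dia p (axiom 5) characterises the euclidean frames. R is not euclidean — not valid.
(D) axiom 4: valid iff R is transitive. R is not transitive — not valid.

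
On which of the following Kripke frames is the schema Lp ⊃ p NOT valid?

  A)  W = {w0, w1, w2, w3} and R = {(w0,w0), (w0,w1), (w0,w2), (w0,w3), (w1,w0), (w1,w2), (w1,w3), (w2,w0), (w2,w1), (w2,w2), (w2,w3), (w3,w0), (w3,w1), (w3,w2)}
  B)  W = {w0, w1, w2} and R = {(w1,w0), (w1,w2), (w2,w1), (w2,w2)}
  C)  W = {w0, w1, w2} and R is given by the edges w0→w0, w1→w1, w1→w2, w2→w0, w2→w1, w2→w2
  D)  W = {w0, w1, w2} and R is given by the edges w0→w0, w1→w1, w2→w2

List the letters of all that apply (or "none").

A, B

The schema Lp ⊃ p is axiom T; it is valid on a frame iff R is reflexive.
(A) R is not reflexive (not w1 R w1), so the schema fails here.
(B) R is not reflexive (not w0 R w0), so the schema fails here.
(C) R is reflexive (each world relates to itself), so the schema is valid here.
(D) R is reflexive (each world relates to itself), so the schema is valid here.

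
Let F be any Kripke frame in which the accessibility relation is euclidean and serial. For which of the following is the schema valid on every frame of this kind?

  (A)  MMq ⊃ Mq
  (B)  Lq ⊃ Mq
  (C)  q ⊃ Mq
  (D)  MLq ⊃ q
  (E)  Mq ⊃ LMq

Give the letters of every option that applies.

B, E

(A) MMq ⊃ Mq (the dual of axiom 4) characterises the transitive frames. Such an R need not be transitive — not valid.
(B) Lq ⊃ Mq is axiom D; it is valid on a frame exactly when R is serial. Every such R is serial, so valid.
(C) q ⊃ Mq is the dual of axiom T; it is valid on a frame exactly when R is reflexive. Such an R need not be reflexive, so not valid.
(D) MLq ⊃ q (the dual of axiom B) characterises the symmetric frames. Such an R need not be symmetric — not valid.
(E) Mq ⊃ LMq (axiom 5) characterises the euclidean frames. Every such R is euclidean — valid.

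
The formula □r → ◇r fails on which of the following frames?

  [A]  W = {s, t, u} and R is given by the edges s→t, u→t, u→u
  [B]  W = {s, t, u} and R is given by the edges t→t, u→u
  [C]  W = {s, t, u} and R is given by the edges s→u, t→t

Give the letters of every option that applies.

The schema □r → ◇r is axiom D; it is valid on a frame iff R is serial.
(A) R is not serial (t has no R-successor), so the schema fails here.
(B) R is not serial (s has no R-successor), so the schema fails here.
(C) R is not serial (u has no R-successor), so the schema fails here.

A, B, C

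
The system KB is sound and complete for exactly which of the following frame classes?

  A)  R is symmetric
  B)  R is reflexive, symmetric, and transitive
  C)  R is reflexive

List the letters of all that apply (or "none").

A

(A) KB is sound and complete for exactly this class.
(B) this class determines S5, not KB.
(C) this class determines T (= KT), not KB.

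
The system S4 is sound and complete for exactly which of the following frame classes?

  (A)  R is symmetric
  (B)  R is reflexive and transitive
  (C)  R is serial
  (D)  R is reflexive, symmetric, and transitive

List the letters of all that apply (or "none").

B

(A) this class determines KB, not S4.
(B) S4 is sound and complete for exactly this class.
(C) this class determines D, not S4.
(D) this class determines S5, not S4.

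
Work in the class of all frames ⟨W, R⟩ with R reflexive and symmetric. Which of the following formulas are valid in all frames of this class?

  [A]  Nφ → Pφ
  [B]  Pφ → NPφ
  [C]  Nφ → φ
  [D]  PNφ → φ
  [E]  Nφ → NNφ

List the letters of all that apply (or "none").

Reflexive relations are serial.
(A) Nφ → Pφ (axiom D) characterises the serial frames. Every such R is serial — valid.
(B) Pφ → NPφ is axiom 5; it is valid on a frame exactly when R is euclidean. Such an R need not be euclidean, so not valid.
(C) Nφ → φ is axiom T; it is valid on a frame exactly when R is reflexive. Every such R is reflexive, so valid.
(D) PNφ → φ (the dual of axiom B) characterises the symmetric frames. Every such R is symmetric — valid.
(E) Nφ → NNφ (axiom 4) characterises the transitive frames. Such an R need not be transitive — not valid.

A, C, D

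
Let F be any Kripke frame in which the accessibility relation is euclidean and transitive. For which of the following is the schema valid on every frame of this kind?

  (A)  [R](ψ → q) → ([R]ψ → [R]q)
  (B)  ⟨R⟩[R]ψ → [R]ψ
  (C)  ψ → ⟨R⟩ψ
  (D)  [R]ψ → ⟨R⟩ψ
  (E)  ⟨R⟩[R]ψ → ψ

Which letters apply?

(A) [R](ψ → q) → ([R]ψ → [R]q) is the K axiom; it holds on all frames — valid.
(B) ⟨R⟩[R]ψ → [R]ψ is the dual of axiom 5; it is valid on a frame exactly when R is euclidean. Every such R is euclidean, so valid.
(C) ψ → ⟨R⟩ψ is the dual of axiom T; it is valid on a frame exactly when R is reflexive. Such an R need not be reflexive, so not valid.
(D) [R]ψ → ⟨R⟩ψ is axiom D; it is valid on a frame exactly when R is serial. Such an R need not be serial, so not valid.
(E) ⟨R⟩[R]ψ → ψ (the dual of axiom B) characterises the symmetric frames. Such an R need not be symmetric — not valid.

A, B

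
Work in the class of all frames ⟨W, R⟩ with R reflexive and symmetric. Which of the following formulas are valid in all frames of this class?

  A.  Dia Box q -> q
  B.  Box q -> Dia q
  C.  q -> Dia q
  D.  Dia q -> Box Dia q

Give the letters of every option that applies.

Reflexive relations are serial.
(A) Dia Box q -> q (the dual of axiom B) characterises the symmetric frames. Every such R is symmetric — valid.
(B) Box q -> Dia q is axiom D, which corresponds to seriality. Every such R is serial — valid.
(C) the dual of axiom T: valid iff R is reflexive. Every such R is reflexive — valid.
(D) axiom 5: valid iff R is euclidean. Such an R need not be euclidean — not valid.

A, B, C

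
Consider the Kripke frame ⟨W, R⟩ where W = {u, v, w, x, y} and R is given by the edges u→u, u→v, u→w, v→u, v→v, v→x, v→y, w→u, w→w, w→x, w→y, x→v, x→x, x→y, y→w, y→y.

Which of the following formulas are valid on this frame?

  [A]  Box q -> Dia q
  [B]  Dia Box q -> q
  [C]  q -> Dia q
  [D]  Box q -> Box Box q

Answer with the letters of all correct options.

A, C

R is reflexive: each world relates to itself.
R is not symmetric: v R y but not y R v.
R is not transitive: u R v and v R x but not u R x.
R is serial: every world has an R-successor.
(A) Box q -> Dia q is axiom D, which corresponds to seriality. R is serial — valid.
(B) Dia Box q -> q is the dual of axiom B; it is valid on a frame exactly when R is symmetric. R is not symmetric, so not valid.
(C) q -> Dia q is the dual of axiom T, which corresponds to reflexivity. R is reflexive — valid.
(D) Box q -> Box Box q is axiom 4; it is valid on a frame exactly when R is transitive. R is not transitive, so not valid.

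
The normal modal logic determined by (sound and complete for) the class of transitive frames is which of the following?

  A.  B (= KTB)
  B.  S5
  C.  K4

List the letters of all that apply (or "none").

C

(A) B (= KTB) is determined by the class of reflexive and symmetric frames.
(B) S5 is determined by the class of reflexive, symmetric, and transitive frames.
(C) K4 is determined by exactly this class.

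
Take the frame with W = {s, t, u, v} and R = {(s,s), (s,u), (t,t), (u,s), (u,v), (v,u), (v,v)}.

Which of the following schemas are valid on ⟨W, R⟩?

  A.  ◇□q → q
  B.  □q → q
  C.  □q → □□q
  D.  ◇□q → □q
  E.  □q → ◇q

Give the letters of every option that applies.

R is not reflexive: not u R u.
R is symmetric: every R-edge is matched by its reverse.
R is not transitive: s R u and u R v but not s R v.
R is not euclidean: u R s and u R v but not s R v.
R is serial: every world has an R-successor.
(A) ◇□q → q (the dual of axiom B) characterises the symmetric frames. R is symmetric — valid.
(B) □q → q is axiom T; it is valid on a frame exactly when R is reflexive. R is not reflexive, so not valid.
(C) □q → □□q (axiom 4) characterises the transitive frames. R is not transitive — not valid.
(D) ◇□q → □q (the dual of axiom 5) characterises the euclidean frames. R is not euclidean — not valid.
(E) axiom D: valid iff R is serial. R is serial — valid.

A, E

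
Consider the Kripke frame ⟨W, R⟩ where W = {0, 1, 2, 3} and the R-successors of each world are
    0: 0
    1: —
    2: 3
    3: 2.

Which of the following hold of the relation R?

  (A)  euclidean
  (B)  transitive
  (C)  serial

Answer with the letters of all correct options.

none

(A) not euclidean: 2 R 3 and 2 R 3 but not 3 R 3.
(B) not transitive: 2 R 3 and 3 R 2 but not 2 R 2.
(C) not serial: 1 has no R-successor.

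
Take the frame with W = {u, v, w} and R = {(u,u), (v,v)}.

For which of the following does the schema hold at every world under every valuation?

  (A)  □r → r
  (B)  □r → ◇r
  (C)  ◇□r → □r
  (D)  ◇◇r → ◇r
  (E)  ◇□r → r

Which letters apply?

R is not reflexive: not w R w.
R is symmetric: every R-edge is matched by its reverse.
R is transitive: R is closed under composition.
R is euclidean: any two R-successors of the same world are R-related.
R is not serial: w has no R-successor.
(A) axiom T: valid iff R is reflexive. R is not reflexive — not valid.
(B) axiom D: valid iff R is serial. R is not serial — not valid.
(C) the dual of axiom 5: valid iff R is euclidean. R is euclidean — valid.
(D) the dual of axiom 4: valid iff R is transitive. R is transitive — valid.
(E) ◇□r → r (the dual of axiom B) characterises the symmetric frames. R is symmetric — valid.

C, D, E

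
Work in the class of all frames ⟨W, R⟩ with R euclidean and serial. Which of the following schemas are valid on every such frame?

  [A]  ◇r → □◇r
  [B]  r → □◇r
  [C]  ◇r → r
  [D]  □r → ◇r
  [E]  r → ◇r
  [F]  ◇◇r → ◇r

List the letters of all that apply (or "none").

A, D

(A) ◇r → □◇r is axiom 5; it is valid on a frame exactly when R is euclidean. Every such R is euclidean, so valid.
(B) r → □◇r is axiom B, which corresponds to symmetry. Such an R need not be symmetric — not valid.
(C) ◇r → r is the converse of T; it holds exactly when R ⊆ identity. Such an R need not be a subset of the identity — not valid.
(D) □r → ◇r is axiom D, which corresponds to seriality. Every such R is serial — valid.
(E) r → ◇r is the dual of axiom T, which corresponds to reflexivity. Such an R need not be reflexive — not valid.
(F) ◇◇r → ◇r is the dual of axiom 4; it is valid on a frame exactly when R is transitive. Such an R need not be transitive, so not valid.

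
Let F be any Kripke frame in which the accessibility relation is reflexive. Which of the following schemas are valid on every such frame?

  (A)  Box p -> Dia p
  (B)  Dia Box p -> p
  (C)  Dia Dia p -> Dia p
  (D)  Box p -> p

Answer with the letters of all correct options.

A reflexive relation is serial.
(A) Box p -> Dia p is axiom D; it is valid on a frame exactly when R is serial. Every such R is serial, so valid.
(B) the dual of axiom B: valid iff R is symmetric. Such an R need not be symmetric — not valid.
(C) Dia Dia p -> Dia p (the dual of axiom 4) characterises the transitive frames. Such an R need not be transitive — not valid.
(D) Box p -> p is axiom T; it is valid on a frame exactly when R is reflexive. Every such R is reflexive, so valid.

A, D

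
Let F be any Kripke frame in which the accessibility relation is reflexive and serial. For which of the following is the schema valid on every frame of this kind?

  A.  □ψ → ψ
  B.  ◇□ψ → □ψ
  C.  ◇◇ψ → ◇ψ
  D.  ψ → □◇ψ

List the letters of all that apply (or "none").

(A) □ψ → ψ is axiom T; it is valid on a frame exactly when R is reflexive. Every such R is reflexive, so valid.
(B) ◇□ψ → □ψ is the dual of axiom 5; it is valid on a frame exactly when R is euclidean. Such an R need not be euclidean, so not valid.
(C) the dual of axiom 4: valid iff R is transitive. Such an R need not be transitive — not valid.
(D) axiom B: valid iff R is symmetric. Such an R need not be symmetric — not valid.

A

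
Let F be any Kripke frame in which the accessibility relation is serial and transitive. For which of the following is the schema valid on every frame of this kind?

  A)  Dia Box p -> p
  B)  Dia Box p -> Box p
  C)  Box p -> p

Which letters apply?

none

(A) the dual of axiom B: valid iff R is symmetric. Such an R need not be symmetric — not valid.
(B) Dia Box p -> Box p is the dual of axiom 5; it is valid on a frame exactly when R is euclidean. Such an R need not be euclidean, so not valid.
(C) axiom T: valid iff R is reflexive. Such an R need not be reflexive — not valid.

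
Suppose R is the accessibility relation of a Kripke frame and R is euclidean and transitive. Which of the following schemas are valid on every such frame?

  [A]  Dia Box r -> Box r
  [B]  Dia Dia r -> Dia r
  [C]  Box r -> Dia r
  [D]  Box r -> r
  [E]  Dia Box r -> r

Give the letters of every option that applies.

A, B

(A) Dia Box r -> Box r (the dual of axiom 5) characterises the euclidean frames. Every such R is euclidean — valid.
(B) Dia Dia r -> Dia r is the dual of axiom 4, which corresponds to transitivity. Every such R is transitive — valid.
(C) Box r -> Dia r is axiom D, which corresponds to seriality. Such an R need not be serial — not valid.
(D) axiom T: valid iff R is reflexive. Such an R need not be reflexive — not valid.
(E) Dia Box r -> r is the dual of axiom B, which corresponds to symmetry. Such an R need not be symmetric — not valid.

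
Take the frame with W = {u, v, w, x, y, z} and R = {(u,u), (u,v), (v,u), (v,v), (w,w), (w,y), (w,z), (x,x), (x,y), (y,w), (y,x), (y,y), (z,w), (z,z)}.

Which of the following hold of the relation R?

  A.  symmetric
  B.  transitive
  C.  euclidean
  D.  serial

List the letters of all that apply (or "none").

A, D

(A) symmetric: every R-edge is matched by its reverse.
(B) not transitive: w R y and y R x but not w R x.
(C) not euclidean: w R y and w R z but not y R z.
(D) serial: every world has an R-successor.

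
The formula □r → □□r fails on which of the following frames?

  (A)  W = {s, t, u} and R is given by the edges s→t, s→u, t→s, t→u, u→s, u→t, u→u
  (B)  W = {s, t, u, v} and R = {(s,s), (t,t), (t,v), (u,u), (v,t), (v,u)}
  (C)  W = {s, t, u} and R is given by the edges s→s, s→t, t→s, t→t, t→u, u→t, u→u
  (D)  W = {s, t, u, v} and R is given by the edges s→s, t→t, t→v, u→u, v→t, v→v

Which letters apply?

A, B, C

The schema □r → □□r is axiom 4; it is valid on a frame iff R is transitive.
(A) R is not transitive (s R t and t R s but not s R s), so the schema fails here.
(B) R is not transitive (t R v and v R u but not t R u), so the schema fails here.
(C) R is not transitive (s R t and t R u but not s R u), so the schema fails here.
(D) R is transitive (R is closed under composition), so the schema is valid here.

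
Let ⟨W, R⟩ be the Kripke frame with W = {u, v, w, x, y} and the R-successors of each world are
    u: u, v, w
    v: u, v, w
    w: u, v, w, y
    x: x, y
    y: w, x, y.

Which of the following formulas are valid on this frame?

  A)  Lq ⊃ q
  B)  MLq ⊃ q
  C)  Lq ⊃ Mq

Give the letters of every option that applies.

R is reflexive: each world relates to itself.
R is symmetric: every R-edge is matched by its reverse.
R is serial: every world has an R-successor.
(A) axiom T: valid iff R is reflexive. R is reflexive — valid.
(B) MLq ⊃ q is the dual of axiom B; it is valid on a frame exactly when R is symmetric. R is symmetric, so valid.
(C) Lq ⊃ Mq is axiom D; it is valid on a frame exactly when R is serial. R is serial, so valid.

A, B, C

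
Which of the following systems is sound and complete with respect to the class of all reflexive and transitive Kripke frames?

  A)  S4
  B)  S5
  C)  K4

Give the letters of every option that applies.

A

(A) S4 is determined by exactly this class.
(B) S5 is determined by the class of reflexive, symmetric, and transitive frames.
(C) K4 is determined by the class of transitive frames.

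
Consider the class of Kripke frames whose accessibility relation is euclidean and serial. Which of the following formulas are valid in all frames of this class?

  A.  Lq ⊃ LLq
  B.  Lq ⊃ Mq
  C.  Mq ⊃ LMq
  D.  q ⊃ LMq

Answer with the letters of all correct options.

B, C

(A) axiom 4: valid iff R is transitive. Such an R need not be transitive — not valid.
(B) Lq ⊃ Mq (axiom D) characterises the serial frames. Every such R is serial — valid.
(C) Mq ⊃ LMq is axiom 5, which corresponds to the euclidean property. Every such R is euclidean — valid.
(D) q ⊃ LMq is axiom B; it is valid on a frame exactly when R is symmetric. Such an R need not be symmetric, so not valid.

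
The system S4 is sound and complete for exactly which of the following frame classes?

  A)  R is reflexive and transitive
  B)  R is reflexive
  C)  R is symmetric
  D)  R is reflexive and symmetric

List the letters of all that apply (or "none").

A

(A) S4 is sound and complete for exactly this class.
(B) this class determines T (= KT), not S4.
(C) this class determines KB, not S4.
(D) this class determines B (= KTB), not S4.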